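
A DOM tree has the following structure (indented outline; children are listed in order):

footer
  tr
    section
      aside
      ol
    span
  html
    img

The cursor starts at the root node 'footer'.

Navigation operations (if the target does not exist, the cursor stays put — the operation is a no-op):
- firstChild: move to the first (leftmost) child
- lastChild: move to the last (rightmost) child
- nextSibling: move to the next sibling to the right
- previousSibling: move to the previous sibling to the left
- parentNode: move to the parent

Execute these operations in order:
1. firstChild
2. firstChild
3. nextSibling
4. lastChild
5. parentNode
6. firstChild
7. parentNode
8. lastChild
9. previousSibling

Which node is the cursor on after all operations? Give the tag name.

After 1 (firstChild): tr
After 2 (firstChild): section
After 3 (nextSibling): span
After 4 (lastChild): span (no-op, stayed)
After 5 (parentNode): tr
After 6 (firstChild): section
After 7 (parentNode): tr
After 8 (lastChild): span
After 9 (previousSibling): section

Answer: section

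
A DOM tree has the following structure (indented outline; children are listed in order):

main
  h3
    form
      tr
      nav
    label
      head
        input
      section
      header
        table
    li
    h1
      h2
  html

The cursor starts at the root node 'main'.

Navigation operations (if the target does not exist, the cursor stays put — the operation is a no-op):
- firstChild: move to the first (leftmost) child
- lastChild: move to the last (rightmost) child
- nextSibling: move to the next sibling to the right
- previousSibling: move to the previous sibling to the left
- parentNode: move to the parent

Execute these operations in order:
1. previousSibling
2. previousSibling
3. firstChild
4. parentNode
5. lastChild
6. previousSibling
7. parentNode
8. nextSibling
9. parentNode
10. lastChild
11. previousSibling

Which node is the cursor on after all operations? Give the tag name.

After 1 (previousSibling): main (no-op, stayed)
After 2 (previousSibling): main (no-op, stayed)
After 3 (firstChild): h3
After 4 (parentNode): main
After 5 (lastChild): html
After 6 (previousSibling): h3
After 7 (parentNode): main
After 8 (nextSibling): main (no-op, stayed)
After 9 (parentNode): main (no-op, stayed)
After 10 (lastChild): html
After 11 (previousSibling): h3

Answer: h3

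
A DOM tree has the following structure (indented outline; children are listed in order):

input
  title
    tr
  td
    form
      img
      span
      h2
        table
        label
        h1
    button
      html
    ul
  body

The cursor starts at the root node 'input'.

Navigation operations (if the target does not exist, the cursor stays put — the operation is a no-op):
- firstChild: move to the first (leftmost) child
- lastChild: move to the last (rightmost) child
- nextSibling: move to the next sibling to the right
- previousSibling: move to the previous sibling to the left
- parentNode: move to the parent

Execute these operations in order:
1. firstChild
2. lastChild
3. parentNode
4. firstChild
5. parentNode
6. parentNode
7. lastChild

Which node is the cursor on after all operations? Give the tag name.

After 1 (firstChild): title
After 2 (lastChild): tr
After 3 (parentNode): title
After 4 (firstChild): tr
After 5 (parentNode): title
After 6 (parentNode): input
After 7 (lastChild): body

Answer: body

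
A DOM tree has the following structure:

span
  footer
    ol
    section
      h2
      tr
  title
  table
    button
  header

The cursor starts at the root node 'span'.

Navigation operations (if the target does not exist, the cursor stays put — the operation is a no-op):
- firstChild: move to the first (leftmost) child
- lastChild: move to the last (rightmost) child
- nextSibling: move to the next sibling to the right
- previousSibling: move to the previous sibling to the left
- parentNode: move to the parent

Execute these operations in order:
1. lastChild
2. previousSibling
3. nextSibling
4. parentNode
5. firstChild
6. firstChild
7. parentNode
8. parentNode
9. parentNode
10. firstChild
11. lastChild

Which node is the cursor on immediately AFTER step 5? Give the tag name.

Answer: footer

Derivation:
After 1 (lastChild): header
After 2 (previousSibling): table
After 3 (nextSibling): header
After 4 (parentNode): span
After 5 (firstChild): footer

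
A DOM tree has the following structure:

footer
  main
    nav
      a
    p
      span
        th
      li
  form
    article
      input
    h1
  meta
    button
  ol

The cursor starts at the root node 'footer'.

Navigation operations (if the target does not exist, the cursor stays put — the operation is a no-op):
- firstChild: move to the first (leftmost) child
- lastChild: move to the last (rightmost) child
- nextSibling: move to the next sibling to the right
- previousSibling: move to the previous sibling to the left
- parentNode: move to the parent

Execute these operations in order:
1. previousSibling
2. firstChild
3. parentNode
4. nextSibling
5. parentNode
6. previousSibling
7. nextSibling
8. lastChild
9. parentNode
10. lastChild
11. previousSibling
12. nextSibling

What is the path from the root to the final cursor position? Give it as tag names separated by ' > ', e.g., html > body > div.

After 1 (previousSibling): footer (no-op, stayed)
After 2 (firstChild): main
After 3 (parentNode): footer
After 4 (nextSibling): footer (no-op, stayed)
After 5 (parentNode): footer (no-op, stayed)
After 6 (previousSibling): footer (no-op, stayed)
After 7 (nextSibling): footer (no-op, stayed)
After 8 (lastChild): ol
After 9 (parentNode): footer
After 10 (lastChild): ol
After 11 (previousSibling): meta
After 12 (nextSibling): ol

Answer: footer > ol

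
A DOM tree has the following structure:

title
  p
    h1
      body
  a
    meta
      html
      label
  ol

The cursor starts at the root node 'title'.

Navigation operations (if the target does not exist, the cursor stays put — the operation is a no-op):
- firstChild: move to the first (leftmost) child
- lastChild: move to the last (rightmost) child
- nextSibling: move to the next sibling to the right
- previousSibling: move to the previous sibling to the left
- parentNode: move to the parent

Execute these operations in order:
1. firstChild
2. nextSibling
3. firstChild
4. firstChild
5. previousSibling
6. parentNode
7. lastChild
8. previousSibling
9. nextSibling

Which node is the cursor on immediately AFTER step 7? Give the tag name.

After 1 (firstChild): p
After 2 (nextSibling): a
After 3 (firstChild): meta
After 4 (firstChild): html
After 5 (previousSibling): html (no-op, stayed)
After 6 (parentNode): meta
After 7 (lastChild): label

Answer: label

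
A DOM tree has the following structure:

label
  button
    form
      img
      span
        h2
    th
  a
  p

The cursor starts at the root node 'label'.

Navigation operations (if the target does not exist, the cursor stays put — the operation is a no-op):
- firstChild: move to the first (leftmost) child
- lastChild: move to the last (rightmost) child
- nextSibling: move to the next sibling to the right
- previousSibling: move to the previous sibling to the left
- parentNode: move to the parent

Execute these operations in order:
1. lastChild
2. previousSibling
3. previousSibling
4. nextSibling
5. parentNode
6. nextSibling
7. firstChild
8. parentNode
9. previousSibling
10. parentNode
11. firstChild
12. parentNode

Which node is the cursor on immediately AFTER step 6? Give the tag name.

Answer: label

Derivation:
After 1 (lastChild): p
After 2 (previousSibling): a
After 3 (previousSibling): button
After 4 (nextSibling): a
After 5 (parentNode): label
After 6 (nextSibling): label (no-op, stayed)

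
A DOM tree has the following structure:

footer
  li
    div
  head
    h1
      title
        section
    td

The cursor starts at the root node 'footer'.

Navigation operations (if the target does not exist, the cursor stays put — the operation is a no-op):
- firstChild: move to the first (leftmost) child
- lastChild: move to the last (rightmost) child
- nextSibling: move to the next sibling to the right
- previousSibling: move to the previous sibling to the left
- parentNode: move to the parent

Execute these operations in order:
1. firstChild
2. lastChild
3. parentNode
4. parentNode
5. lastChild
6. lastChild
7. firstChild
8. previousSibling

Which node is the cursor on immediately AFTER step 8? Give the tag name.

After 1 (firstChild): li
After 2 (lastChild): div
After 3 (parentNode): li
After 4 (parentNode): footer
After 5 (lastChild): head
After 6 (lastChild): td
After 7 (firstChild): td (no-op, stayed)
After 8 (previousSibling): h1

Answer: h1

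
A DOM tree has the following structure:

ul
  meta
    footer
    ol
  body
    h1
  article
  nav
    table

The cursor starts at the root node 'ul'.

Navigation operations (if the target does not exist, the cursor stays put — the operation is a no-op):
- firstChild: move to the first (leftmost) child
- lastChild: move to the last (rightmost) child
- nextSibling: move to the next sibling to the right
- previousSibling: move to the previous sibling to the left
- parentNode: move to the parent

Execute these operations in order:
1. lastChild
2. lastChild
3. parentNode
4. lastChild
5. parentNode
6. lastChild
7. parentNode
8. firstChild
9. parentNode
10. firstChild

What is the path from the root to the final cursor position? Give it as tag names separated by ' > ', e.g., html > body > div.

After 1 (lastChild): nav
After 2 (lastChild): table
After 3 (parentNode): nav
After 4 (lastChild): table
After 5 (parentNode): nav
After 6 (lastChild): table
After 7 (parentNode): nav
After 8 (firstChild): table
After 9 (parentNode): nav
After 10 (firstChild): table

Answer: ul > nav > table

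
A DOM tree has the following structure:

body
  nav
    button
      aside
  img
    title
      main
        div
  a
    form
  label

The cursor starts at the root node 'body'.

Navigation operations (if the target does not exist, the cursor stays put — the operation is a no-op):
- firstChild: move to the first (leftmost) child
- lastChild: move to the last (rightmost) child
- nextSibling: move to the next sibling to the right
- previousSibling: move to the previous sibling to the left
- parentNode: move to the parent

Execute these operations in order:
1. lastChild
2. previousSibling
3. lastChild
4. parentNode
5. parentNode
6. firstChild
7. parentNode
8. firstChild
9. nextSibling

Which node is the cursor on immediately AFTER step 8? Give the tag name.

After 1 (lastChild): label
After 2 (previousSibling): a
After 3 (lastChild): form
After 4 (parentNode): a
After 5 (parentNode): body
After 6 (firstChild): nav
After 7 (parentNode): body
After 8 (firstChild): nav

Answer: nav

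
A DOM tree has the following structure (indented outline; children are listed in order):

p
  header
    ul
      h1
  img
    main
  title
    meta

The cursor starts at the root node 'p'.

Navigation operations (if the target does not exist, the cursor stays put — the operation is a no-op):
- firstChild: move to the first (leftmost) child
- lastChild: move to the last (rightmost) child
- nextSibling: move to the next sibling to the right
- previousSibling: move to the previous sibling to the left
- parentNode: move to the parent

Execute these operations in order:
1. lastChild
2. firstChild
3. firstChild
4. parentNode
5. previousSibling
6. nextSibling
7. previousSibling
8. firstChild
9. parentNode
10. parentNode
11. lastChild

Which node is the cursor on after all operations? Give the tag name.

After 1 (lastChild): title
After 2 (firstChild): meta
After 3 (firstChild): meta (no-op, stayed)
After 4 (parentNode): title
After 5 (previousSibling): img
After 6 (nextSibling): title
After 7 (previousSibling): img
After 8 (firstChild): main
After 9 (parentNode): img
After 10 (parentNode): p
After 11 (lastChild): title

Answer: title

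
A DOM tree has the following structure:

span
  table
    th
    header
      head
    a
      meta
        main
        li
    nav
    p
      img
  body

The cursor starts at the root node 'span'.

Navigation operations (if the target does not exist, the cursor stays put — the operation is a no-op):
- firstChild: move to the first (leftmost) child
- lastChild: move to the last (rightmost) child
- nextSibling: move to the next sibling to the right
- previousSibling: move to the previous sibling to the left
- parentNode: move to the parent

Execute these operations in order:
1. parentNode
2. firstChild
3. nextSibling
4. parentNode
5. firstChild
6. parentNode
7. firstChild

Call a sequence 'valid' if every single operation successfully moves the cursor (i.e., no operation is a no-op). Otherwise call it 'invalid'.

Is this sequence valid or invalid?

Answer: invalid

Derivation:
After 1 (parentNode): span (no-op, stayed)
After 2 (firstChild): table
After 3 (nextSibling): body
After 4 (parentNode): span
After 5 (firstChild): table
After 6 (parentNode): span
After 7 (firstChild): table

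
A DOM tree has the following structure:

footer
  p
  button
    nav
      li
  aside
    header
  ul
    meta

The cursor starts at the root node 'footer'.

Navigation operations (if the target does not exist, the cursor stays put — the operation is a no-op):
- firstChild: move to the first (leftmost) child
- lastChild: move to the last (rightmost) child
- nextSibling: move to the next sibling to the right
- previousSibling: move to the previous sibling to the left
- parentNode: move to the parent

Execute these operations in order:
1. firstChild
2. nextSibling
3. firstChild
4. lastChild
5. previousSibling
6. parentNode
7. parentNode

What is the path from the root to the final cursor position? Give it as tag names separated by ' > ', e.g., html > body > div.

After 1 (firstChild): p
After 2 (nextSibling): button
After 3 (firstChild): nav
After 4 (lastChild): li
After 5 (previousSibling): li (no-op, stayed)
After 6 (parentNode): nav
After 7 (parentNode): button

Answer: footer > button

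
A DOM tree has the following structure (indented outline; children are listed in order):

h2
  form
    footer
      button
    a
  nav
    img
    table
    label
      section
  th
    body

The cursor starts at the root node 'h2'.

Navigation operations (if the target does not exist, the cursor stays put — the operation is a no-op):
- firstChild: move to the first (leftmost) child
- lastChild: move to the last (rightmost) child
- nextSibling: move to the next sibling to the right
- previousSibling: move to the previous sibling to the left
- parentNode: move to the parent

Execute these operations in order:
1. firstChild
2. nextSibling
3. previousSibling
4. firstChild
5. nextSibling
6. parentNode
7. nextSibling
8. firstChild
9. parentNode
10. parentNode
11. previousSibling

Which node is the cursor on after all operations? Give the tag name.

After 1 (firstChild): form
After 2 (nextSibling): nav
After 3 (previousSibling): form
After 4 (firstChild): footer
After 5 (nextSibling): a
After 6 (parentNode): form
After 7 (nextSibling): nav
After 8 (firstChild): img
After 9 (parentNode): nav
After 10 (parentNode): h2
After 11 (previousSibling): h2 (no-op, stayed)

Answer: h2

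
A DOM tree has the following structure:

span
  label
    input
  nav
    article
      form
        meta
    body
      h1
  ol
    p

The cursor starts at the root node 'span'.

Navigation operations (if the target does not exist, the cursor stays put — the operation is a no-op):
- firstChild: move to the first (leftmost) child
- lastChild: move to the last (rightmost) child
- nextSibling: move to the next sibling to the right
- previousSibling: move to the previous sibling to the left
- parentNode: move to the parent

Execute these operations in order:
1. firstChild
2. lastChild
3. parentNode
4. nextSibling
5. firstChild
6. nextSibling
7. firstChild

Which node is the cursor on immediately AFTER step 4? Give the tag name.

After 1 (firstChild): label
After 2 (lastChild): input
After 3 (parentNode): label
After 4 (nextSibling): nav

Answer: nav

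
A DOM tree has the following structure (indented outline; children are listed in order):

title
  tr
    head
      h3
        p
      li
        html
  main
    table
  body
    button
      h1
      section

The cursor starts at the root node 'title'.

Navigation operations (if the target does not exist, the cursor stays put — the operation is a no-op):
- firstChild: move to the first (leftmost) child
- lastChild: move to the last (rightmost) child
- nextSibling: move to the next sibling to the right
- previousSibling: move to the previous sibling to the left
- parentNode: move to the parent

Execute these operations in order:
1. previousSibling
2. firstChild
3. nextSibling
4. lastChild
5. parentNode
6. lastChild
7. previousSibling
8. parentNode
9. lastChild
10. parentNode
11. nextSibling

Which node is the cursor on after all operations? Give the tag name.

Answer: body

Derivation:
After 1 (previousSibling): title (no-op, stayed)
After 2 (firstChild): tr
After 3 (nextSibling): main
After 4 (lastChild): table
After 5 (parentNode): main
After 6 (lastChild): table
After 7 (previousSibling): table (no-op, stayed)
After 8 (parentNode): main
After 9 (lastChild): table
After 10 (parentNode): main
After 11 (nextSibling): body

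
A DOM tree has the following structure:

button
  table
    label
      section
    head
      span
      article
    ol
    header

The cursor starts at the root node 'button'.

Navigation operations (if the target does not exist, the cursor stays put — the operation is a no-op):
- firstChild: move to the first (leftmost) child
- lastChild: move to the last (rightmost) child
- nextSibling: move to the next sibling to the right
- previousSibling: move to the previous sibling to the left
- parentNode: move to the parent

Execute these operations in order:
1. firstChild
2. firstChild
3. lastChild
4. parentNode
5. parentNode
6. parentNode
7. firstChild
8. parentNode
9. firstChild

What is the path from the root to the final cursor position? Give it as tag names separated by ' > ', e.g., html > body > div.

Answer: button > table

Derivation:
After 1 (firstChild): table
After 2 (firstChild): label
After 3 (lastChild): section
After 4 (parentNode): label
After 5 (parentNode): table
After 6 (parentNode): button
After 7 (firstChild): table
After 8 (parentNode): button
After 9 (firstChild): table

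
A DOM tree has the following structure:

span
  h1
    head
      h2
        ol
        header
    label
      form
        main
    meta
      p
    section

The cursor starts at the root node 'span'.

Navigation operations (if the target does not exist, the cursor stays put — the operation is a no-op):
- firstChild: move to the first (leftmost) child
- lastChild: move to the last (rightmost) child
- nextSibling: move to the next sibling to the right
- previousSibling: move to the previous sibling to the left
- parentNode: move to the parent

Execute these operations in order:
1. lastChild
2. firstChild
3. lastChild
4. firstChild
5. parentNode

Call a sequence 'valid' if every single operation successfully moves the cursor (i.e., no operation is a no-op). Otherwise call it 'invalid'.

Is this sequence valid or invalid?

Answer: valid

Derivation:
After 1 (lastChild): h1
After 2 (firstChild): head
After 3 (lastChild): h2
After 4 (firstChild): ol
After 5 (parentNode): h2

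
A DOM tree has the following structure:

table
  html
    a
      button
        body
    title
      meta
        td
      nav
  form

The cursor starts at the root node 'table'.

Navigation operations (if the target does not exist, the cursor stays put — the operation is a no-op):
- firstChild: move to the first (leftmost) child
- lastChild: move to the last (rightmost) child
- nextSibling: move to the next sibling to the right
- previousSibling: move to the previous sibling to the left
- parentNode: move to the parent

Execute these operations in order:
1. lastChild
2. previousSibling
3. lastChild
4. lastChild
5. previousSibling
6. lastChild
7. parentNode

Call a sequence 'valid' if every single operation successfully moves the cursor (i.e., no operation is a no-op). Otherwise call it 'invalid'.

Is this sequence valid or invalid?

Answer: valid

Derivation:
After 1 (lastChild): form
After 2 (previousSibling): html
After 3 (lastChild): title
After 4 (lastChild): nav
After 5 (previousSibling): meta
After 6 (lastChild): td
After 7 (parentNode): meta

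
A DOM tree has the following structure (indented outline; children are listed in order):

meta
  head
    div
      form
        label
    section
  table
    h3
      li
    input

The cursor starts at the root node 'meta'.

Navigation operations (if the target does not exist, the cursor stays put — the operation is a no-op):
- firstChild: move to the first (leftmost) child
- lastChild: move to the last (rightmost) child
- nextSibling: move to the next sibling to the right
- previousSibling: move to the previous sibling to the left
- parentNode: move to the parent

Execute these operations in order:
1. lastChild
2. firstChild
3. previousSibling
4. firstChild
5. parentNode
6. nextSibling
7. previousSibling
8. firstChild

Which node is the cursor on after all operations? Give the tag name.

After 1 (lastChild): table
After 2 (firstChild): h3
After 3 (previousSibling): h3 (no-op, stayed)
After 4 (firstChild): li
After 5 (parentNode): h3
After 6 (nextSibling): input
After 7 (previousSibling): h3
After 8 (firstChild): li

Answer: li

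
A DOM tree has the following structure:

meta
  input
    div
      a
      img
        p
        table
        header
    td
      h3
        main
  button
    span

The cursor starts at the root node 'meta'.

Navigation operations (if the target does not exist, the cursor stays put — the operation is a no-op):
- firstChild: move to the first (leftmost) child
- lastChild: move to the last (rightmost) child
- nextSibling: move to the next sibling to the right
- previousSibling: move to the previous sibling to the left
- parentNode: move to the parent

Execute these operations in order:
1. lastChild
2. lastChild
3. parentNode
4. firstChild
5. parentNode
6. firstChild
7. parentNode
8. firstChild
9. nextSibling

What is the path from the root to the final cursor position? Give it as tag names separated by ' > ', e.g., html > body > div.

Answer: meta > button > span

Derivation:
After 1 (lastChild): button
After 2 (lastChild): span
After 3 (parentNode): button
After 4 (firstChild): span
After 5 (parentNode): button
After 6 (firstChild): span
After 7 (parentNode): button
After 8 (firstChild): span
After 9 (nextSibling): span (no-op, stayed)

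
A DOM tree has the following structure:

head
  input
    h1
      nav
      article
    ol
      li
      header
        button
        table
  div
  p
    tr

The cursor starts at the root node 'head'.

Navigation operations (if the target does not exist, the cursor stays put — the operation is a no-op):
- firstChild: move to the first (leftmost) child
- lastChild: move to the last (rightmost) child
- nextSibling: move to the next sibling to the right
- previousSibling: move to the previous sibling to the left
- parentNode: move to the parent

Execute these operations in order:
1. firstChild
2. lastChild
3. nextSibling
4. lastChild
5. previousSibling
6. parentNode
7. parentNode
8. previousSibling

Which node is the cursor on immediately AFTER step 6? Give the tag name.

Answer: ol

Derivation:
After 1 (firstChild): input
After 2 (lastChild): ol
After 3 (nextSibling): ol (no-op, stayed)
After 4 (lastChild): header
After 5 (previousSibling): li
After 6 (parentNode): ol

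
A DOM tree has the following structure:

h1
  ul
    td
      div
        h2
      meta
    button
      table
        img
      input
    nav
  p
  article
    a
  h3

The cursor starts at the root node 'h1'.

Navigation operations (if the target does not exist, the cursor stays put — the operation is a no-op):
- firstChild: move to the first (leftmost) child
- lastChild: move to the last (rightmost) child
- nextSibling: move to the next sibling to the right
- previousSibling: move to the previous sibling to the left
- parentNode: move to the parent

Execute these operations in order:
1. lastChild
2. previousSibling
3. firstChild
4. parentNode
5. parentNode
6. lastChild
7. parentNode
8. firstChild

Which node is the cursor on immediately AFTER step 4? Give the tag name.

Answer: article

Derivation:
After 1 (lastChild): h3
After 2 (previousSibling): article
After 3 (firstChild): a
After 4 (parentNode): article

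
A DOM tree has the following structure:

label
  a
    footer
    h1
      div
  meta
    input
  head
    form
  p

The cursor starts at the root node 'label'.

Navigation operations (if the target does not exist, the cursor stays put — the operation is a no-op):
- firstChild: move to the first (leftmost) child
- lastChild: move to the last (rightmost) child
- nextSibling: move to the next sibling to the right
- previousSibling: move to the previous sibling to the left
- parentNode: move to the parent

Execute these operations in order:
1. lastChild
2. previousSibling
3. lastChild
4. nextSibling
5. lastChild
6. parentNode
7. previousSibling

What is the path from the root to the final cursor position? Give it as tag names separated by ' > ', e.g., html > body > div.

Answer: label > meta

Derivation:
After 1 (lastChild): p
After 2 (previousSibling): head
After 3 (lastChild): form
After 4 (nextSibling): form (no-op, stayed)
After 5 (lastChild): form (no-op, stayed)
After 6 (parentNode): head
After 7 (previousSibling): meta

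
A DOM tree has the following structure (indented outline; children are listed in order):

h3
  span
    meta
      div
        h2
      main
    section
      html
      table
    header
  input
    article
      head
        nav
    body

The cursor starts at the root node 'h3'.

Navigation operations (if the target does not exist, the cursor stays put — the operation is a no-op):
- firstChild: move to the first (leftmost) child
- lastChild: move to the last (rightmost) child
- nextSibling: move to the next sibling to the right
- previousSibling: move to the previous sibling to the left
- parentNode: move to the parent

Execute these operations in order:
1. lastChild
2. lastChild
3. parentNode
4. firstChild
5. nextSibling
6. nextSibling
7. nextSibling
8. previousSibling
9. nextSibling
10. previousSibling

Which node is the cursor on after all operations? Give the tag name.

Answer: article

Derivation:
After 1 (lastChild): input
After 2 (lastChild): body
After 3 (parentNode): input
After 4 (firstChild): article
After 5 (nextSibling): body
After 6 (nextSibling): body (no-op, stayed)
After 7 (nextSibling): body (no-op, stayed)
After 8 (previousSibling): article
After 9 (nextSibling): body
After 10 (previousSibling): article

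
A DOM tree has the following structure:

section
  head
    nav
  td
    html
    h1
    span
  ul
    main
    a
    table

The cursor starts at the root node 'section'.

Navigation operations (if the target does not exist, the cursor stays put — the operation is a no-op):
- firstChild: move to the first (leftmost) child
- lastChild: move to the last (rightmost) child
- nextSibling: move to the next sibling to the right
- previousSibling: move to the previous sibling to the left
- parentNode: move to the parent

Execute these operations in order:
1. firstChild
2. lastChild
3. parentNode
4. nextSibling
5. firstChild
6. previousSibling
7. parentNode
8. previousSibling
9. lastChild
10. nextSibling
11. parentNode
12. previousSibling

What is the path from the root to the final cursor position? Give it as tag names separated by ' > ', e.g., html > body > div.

Answer: section > head

Derivation:
After 1 (firstChild): head
After 2 (lastChild): nav
After 3 (parentNode): head
After 4 (nextSibling): td
After 5 (firstChild): html
After 6 (previousSibling): html (no-op, stayed)
After 7 (parentNode): td
After 8 (previousSibling): head
After 9 (lastChild): nav
After 10 (nextSibling): nav (no-op, stayed)
After 11 (parentNode): head
After 12 (previousSibling): head (no-op, stayed)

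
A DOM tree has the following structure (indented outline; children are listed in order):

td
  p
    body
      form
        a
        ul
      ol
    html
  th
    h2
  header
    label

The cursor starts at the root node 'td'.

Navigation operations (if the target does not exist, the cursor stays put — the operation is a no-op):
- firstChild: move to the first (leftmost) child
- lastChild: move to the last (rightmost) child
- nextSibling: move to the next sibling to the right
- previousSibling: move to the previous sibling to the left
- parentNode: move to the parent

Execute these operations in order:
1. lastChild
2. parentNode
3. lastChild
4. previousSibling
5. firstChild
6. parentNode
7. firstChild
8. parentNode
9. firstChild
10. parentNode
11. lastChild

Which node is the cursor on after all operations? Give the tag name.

After 1 (lastChild): header
After 2 (parentNode): td
After 3 (lastChild): header
After 4 (previousSibling): th
After 5 (firstChild): h2
After 6 (parentNode): th
After 7 (firstChild): h2
After 8 (parentNode): th
After 9 (firstChild): h2
After 10 (parentNode): th
After 11 (lastChild): h2

Answer: h2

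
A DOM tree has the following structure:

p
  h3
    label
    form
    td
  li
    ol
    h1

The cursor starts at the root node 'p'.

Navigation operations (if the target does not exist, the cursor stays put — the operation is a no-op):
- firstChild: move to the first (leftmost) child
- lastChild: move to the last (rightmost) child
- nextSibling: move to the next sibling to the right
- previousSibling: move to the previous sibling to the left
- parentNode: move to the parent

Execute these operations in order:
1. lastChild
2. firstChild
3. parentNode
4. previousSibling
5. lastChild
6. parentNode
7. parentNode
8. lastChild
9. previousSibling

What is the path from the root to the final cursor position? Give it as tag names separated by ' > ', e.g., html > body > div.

Answer: p > h3

Derivation:
After 1 (lastChild): li
After 2 (firstChild): ol
After 3 (parentNode): li
After 4 (previousSibling): h3
After 5 (lastChild): td
After 6 (parentNode): h3
After 7 (parentNode): p
After 8 (lastChild): li
After 9 (previousSibling): h3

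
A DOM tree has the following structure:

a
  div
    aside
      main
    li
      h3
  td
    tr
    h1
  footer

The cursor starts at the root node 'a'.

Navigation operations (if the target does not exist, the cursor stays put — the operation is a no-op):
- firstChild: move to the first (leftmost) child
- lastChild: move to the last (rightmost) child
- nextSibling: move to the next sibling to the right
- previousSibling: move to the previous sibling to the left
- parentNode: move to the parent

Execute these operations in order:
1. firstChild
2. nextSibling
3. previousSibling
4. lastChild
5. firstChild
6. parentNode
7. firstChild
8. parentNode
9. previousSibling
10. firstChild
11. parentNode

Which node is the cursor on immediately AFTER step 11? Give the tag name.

Answer: aside

Derivation:
After 1 (firstChild): div
After 2 (nextSibling): td
After 3 (previousSibling): div
After 4 (lastChild): li
After 5 (firstChild): h3
After 6 (parentNode): li
After 7 (firstChild): h3
After 8 (parentNode): li
After 9 (previousSibling): aside
After 10 (firstChild): main
After 11 (parentNode): aside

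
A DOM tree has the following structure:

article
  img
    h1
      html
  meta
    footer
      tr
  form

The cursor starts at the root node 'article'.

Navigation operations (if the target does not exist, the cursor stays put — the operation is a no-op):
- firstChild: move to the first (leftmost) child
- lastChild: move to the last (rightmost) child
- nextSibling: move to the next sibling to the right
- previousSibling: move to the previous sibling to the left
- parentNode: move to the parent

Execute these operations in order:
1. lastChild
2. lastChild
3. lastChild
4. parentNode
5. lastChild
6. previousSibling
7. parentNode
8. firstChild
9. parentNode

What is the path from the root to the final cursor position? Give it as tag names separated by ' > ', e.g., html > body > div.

Answer: article

Derivation:
After 1 (lastChild): form
After 2 (lastChild): form (no-op, stayed)
After 3 (lastChild): form (no-op, stayed)
After 4 (parentNode): article
After 5 (lastChild): form
After 6 (previousSibling): meta
After 7 (parentNode): article
After 8 (firstChild): img
After 9 (parentNode): article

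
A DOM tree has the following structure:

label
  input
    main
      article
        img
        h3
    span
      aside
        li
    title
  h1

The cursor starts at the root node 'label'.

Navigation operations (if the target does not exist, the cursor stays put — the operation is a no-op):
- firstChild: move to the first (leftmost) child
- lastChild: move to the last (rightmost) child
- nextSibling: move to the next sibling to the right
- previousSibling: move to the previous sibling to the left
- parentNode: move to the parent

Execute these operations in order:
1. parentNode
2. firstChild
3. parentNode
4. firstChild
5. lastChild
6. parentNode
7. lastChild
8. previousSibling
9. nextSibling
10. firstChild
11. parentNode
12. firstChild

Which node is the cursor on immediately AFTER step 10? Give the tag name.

Answer: title

Derivation:
After 1 (parentNode): label (no-op, stayed)
After 2 (firstChild): input
After 3 (parentNode): label
After 4 (firstChild): input
After 5 (lastChild): title
After 6 (parentNode): input
After 7 (lastChild): title
After 8 (previousSibling): span
After 9 (nextSibling): title
After 10 (firstChild): title (no-op, stayed)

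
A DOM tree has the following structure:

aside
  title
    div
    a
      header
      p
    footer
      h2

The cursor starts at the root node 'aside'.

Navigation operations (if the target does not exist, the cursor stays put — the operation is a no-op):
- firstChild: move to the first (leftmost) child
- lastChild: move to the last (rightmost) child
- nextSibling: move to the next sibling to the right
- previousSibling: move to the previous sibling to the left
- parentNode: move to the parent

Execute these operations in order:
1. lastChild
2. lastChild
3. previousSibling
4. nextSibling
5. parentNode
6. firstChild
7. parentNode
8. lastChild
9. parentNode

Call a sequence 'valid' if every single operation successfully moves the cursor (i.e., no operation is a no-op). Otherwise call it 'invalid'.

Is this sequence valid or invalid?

After 1 (lastChild): title
After 2 (lastChild): footer
After 3 (previousSibling): a
After 4 (nextSibling): footer
After 5 (parentNode): title
After 6 (firstChild): div
After 7 (parentNode): title
After 8 (lastChild): footer
After 9 (parentNode): title

Answer: valid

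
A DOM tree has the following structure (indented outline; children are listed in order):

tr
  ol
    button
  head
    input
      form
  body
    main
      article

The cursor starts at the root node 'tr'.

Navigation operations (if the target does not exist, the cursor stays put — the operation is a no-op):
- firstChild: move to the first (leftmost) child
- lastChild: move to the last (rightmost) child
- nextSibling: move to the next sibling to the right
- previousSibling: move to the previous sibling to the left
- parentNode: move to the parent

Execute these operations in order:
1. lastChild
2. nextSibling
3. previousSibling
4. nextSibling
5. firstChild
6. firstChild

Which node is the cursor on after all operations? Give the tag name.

Answer: article

Derivation:
After 1 (lastChild): body
After 2 (nextSibling): body (no-op, stayed)
After 3 (previousSibling): head
After 4 (nextSibling): body
After 5 (firstChild): main
After 6 (firstChild): article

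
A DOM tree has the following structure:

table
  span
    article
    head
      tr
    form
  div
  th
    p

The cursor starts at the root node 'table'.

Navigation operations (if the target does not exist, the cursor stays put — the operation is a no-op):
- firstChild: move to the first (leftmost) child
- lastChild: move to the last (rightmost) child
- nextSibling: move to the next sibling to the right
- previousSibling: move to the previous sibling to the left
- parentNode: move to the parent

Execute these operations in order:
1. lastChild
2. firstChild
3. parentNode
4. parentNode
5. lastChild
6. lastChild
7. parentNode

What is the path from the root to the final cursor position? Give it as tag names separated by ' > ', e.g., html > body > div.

After 1 (lastChild): th
After 2 (firstChild): p
After 3 (parentNode): th
After 4 (parentNode): table
After 5 (lastChild): th
After 6 (lastChild): p
After 7 (parentNode): th

Answer: table > th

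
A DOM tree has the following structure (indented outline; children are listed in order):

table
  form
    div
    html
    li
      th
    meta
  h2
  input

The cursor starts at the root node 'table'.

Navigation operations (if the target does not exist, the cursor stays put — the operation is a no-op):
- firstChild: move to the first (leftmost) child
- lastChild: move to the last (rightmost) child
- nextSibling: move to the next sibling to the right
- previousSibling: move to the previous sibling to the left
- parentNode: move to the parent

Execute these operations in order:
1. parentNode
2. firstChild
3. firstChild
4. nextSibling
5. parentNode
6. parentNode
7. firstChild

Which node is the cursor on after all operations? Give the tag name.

Answer: form

Derivation:
After 1 (parentNode): table (no-op, stayed)
After 2 (firstChild): form
After 3 (firstChild): div
After 4 (nextSibling): html
After 5 (parentNode): form
After 6 (parentNode): table
After 7 (firstChild): form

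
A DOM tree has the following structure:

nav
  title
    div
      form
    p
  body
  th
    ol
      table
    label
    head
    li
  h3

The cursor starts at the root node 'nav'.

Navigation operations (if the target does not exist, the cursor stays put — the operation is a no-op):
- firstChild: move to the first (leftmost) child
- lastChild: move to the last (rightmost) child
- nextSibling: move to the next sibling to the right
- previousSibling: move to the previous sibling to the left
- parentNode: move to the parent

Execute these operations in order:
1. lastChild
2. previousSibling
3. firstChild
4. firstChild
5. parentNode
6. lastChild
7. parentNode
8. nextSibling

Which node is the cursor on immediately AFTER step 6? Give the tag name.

Answer: table

Derivation:
After 1 (lastChild): h3
After 2 (previousSibling): th
After 3 (firstChild): ol
After 4 (firstChild): table
After 5 (parentNode): ol
After 6 (lastChild): table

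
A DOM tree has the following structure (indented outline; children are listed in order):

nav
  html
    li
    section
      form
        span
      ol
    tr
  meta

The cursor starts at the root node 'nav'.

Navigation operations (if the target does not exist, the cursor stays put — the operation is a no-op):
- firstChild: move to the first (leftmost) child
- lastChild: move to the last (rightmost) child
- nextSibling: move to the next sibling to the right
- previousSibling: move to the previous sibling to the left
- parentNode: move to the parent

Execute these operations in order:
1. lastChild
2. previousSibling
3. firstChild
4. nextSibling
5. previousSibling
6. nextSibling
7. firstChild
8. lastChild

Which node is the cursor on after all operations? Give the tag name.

After 1 (lastChild): meta
After 2 (previousSibling): html
After 3 (firstChild): li
After 4 (nextSibling): section
After 5 (previousSibling): li
After 6 (nextSibling): section
After 7 (firstChild): form
After 8 (lastChild): span

Answer: span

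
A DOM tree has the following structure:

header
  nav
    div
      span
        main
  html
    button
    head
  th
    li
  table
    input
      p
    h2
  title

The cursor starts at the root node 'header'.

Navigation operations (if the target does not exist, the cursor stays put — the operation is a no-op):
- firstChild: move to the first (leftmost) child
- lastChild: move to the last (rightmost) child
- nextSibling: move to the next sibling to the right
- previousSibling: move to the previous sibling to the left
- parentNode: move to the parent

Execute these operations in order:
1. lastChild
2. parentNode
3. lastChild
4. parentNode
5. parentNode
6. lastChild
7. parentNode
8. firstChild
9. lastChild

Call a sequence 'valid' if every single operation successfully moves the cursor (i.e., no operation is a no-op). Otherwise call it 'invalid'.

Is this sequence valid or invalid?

Answer: invalid

Derivation:
After 1 (lastChild): title
After 2 (parentNode): header
After 3 (lastChild): title
After 4 (parentNode): header
After 5 (parentNode): header (no-op, stayed)
After 6 (lastChild): title
After 7 (parentNode): header
After 8 (firstChild): nav
After 9 (lastChild): div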